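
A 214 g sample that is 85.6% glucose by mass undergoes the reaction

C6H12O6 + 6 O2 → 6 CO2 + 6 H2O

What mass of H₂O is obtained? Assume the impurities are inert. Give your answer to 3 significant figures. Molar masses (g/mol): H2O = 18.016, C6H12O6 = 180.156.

110 g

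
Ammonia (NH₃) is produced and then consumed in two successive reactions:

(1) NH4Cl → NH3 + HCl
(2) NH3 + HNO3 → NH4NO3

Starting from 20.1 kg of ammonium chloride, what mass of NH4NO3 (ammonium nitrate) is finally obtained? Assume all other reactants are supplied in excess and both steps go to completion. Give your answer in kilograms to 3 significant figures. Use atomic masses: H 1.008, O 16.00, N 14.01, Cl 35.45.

M(NH4Cl) = 14.01 + 4(1.008) + 35.45 = 53.492 g/mol.
M(NH4NO3) = 2(14.01) + 4(1.008) + 3(16.00) = 80.052 g/mol.
20.1 kg = 20100 g.
n(NH4Cl) = 20100 / 53.492 = 375.8 mol.
Step 1 gives a 1:1 ratio of NH4Cl to NH3, so n(NH3) = 375.8 mol.
In step 2 the NH3:NH4NO3 ratio is 1:1, so n(NH4NO3) = 375.8 mol.
Mass of NH4NO3 = 375.8 × 80.052 = 30080 g = 30.1 kg.

30.1 kg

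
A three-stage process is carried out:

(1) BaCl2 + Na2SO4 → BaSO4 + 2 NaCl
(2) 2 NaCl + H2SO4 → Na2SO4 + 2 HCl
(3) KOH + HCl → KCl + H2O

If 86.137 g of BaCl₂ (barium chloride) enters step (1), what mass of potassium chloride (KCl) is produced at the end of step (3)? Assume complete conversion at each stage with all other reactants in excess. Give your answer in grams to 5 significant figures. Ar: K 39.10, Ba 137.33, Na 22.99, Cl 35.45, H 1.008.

M(BaCl2) = 137.33 + 2(35.45) = 208.23 g/mol.
M(KCl) = 39.10 + 35.45 = 74.55 g/mol.
n(BaCl2) = 86.137 / 208.23 = 0.413663 mol.
Reaction (1): BaCl2→NaCl ratio 1:2 ⇒ n(NaCl) = 0.827326 mol.
Reaction (2): NaCl→HCl ratio 2:2 ⇒ n(HCl) = 0.827326 mol.
Reaction (3): HCl→KCl ratio 1:1 ⇒ n(KCl) = 0.827326 mol.
Mass of KCl = 0.827326 × 74.55 = 61.6771 g.

61.677 g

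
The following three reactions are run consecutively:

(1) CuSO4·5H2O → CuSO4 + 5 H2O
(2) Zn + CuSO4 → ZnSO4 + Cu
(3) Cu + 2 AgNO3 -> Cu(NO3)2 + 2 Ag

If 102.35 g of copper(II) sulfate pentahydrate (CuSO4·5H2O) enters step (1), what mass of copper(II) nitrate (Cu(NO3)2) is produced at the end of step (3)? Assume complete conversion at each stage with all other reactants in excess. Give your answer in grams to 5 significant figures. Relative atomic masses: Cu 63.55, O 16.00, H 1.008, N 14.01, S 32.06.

76.886 g

M(CuSO4·5H2O) = 63.55 + 32.06 + 9(16.00) + 10(1.008) = 249.69 g/mol.
M(Cu(NO3)2) = 63.55 + 2(14.01) + 6(16.00) = 187.57 g/mol.
n(CuSO4·5H2O) = 102.35 / 249.69 = 0.409908 mol.
Reaction (1): CuSO4·5H2O→CuSO4 ratio 1:1 ⇒ n(CuSO4) = 0.409908 mol.
Reaction (2): CuSO4→Cu ratio 1:1 ⇒ n(Cu) = 0.409908 mol.
Reaction (3): Cu→Cu(NO3)2 ratio 1:1 ⇒ n(Cu(NO3)2) = 0.409908 mol.
Mass of Cu(NO3)2 = 0.409908 × 187.57 = 76.8865 g.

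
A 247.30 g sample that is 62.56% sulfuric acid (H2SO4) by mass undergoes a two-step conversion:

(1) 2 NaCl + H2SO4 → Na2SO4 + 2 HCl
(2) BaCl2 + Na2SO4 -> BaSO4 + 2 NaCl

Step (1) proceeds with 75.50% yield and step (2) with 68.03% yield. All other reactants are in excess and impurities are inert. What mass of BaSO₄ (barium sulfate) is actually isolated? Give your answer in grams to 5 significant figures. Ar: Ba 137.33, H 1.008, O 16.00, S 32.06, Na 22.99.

189.10 g

Pure H2SO4 = 247.30 × 0.6256 = 154.711 g.
M(H2SO4) = 2(1.008) + 32.06 + 4(16.00) = 98.076 g/mol.
M(BaSO4) = 137.33 + 32.06 + 4(16.00) = 233.39 g/mol.
n(H2SO4) = 154.711 / 98.076 = 1.57746 mol.
Step 1 (H2SO4:Na2SO4 = 1:1): theoretical n(Na2SO4) = 1.57746 mol; at 75.50% yield, n(Na2SO4) = 1.19098 mol.
Step 2 (Na2SO4:BaSO4 = 1:1): theoretical n(BaSO4) = 1.19098 mol, so theoretical mass = 1.19098 × 233.39 = 277.963 g.
At 68.03% yield, actual mass of BaSO4 = 277.963 × 0.6803 = 189.098 g.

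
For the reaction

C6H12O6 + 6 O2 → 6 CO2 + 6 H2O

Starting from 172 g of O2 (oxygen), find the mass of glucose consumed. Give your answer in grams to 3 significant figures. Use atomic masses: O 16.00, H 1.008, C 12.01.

M(O2) = 2(16.00) = 32.00 g/mol.
M(C6H12O6) = 6(12.01) + 12(1.008) + 6(16.00) = 180.156 g/mol.
n(O2) = 172.0 g / 32.00 g/mol = 5.375 mol.
From the equation the O2:C6H12O6 mole ratio is 6:1, so n(C6H12O6) = 5.375 × 1/6 = 0.8958 mol.
Mass of C6H12O6 = 0.8958 mol × 180.156 g/mol = 161.4 g.

161 g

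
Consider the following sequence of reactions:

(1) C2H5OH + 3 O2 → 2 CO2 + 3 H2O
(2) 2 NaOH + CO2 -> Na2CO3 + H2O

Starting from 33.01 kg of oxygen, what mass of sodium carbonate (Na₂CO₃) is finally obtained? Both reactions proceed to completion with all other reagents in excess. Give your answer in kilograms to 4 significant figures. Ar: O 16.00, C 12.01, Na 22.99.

M(O2) = 2(16.00) = 32.00 g/mol.
M(Na2CO3) = 2(22.99) + 12.01 + 3(16.00) = 105.99 g/mol.
33.01 kg = 33010 g.
n(O2) = 33010 / 32.00 = 1031.6 mol.
Step 1 gives a 3:2 ratio of O2 to CO2, so n(CO2) = 687.71 mol.
In step 2 the CO2:Na2CO3 ratio is 1:1, so n(Na2CO3) = 687.71 mol.
Mass of Na2CO3 = 687.71 × 105.99 = 72890 g = 72.89 kg.

72.89 kg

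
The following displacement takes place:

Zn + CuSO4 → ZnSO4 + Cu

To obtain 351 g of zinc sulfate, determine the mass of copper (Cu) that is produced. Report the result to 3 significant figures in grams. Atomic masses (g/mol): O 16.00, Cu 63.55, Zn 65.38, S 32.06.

138 g

M(ZnSO4) = 65.38 + 32.06 + 4(16.00) = 161.44 g/mol.
M(Cu) = 63.55 g/mol.
n(ZnSO4) = 351.0 g / 161.44 g/mol = 2.174 mol.
From the equation the ZnSO4:Cu mole ratio is 1:1, so n(Cu) = 2.174 × 1/1 = 2.174 mol.
Mass of Cu = 2.174 mol × 63.55 g/mol = 138.2 g.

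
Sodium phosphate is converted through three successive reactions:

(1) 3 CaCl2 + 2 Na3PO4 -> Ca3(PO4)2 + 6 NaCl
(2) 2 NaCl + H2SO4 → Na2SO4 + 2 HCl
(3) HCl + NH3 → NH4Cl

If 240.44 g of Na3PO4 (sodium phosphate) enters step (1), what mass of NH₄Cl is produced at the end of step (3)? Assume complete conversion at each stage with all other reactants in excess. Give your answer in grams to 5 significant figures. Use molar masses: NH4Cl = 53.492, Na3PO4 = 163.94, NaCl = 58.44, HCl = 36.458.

n(Na3PO4) = 240.44 / 163.94 = 1.46663 mol.
Reaction (1): Na3PO4→NaCl ratio 2:6 ⇒ n(NaCl) = 4.39990 mol.
Reaction (2): NaCl→HCl ratio 2:2 ⇒ n(HCl) = 4.39990 mol.
Reaction (3): HCl→NH4Cl ratio 1:1 ⇒ n(NH4Cl) = 4.39990 mol.
Mass of NH4Cl = 4.39990 × 53.492 = 235.360 g.

235.36 g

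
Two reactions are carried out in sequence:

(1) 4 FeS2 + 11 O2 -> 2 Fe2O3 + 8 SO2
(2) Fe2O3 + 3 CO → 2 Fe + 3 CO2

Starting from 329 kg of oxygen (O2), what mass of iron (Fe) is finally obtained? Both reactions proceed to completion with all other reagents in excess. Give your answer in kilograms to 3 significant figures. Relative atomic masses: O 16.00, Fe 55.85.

M(O2) = 2(16.00) = 32.00 g/mol.
M(Fe) = 55.85 g/mol.
329 kg = 329000 g.
n(O2) = 329000 / 32.00 = 10280 mol.
Step 1 gives a 11:2 ratio of O2 to Fe2O3, so n(Fe2O3) = 1869 mol.
In step 2 the Fe2O3:Fe ratio is 1:2, so n(Fe) = 3739 mol.
Mass of Fe = 3739 × 55.85 = 208800 g = 209 kg.

209 kg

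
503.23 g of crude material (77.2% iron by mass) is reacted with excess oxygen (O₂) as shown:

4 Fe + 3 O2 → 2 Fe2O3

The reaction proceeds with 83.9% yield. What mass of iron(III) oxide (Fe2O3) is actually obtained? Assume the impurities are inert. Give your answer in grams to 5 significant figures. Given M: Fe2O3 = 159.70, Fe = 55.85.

466.01 g

Pure Fe available = 503.23 g × 0.772 = 388.494 g.
n(Fe) = 388.494 g / 55.85 g/mol = 6.95602 mol.
From the equation the Fe:Fe2O3 mole ratio is 4:2, so n(Fe2O3) = 6.95602 × 2/4 = 3.47801 mol.
Mass of Fe2O3 = 3.47801 mol × 159.70 g/mol = 555.438 g.
Actual mass collected = 555.438 g × 0.839 = 466.012 g.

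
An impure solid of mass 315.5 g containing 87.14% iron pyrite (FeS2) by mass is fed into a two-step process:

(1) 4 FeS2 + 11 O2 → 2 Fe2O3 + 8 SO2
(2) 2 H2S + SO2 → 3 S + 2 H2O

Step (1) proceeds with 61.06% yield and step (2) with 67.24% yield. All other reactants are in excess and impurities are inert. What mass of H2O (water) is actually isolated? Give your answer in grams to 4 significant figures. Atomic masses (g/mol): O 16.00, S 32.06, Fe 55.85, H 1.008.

Pure FeS2 = 315.5 × 0.8714 = 274.93 g.
M(FeS2) = 55.85 + 2(32.06) = 119.97 g/mol.
M(H2O) = 2(1.008) + 16.00 = 18.016 g/mol.
n(FeS2) = 274.93 / 119.97 = 2.2916 mol.
Step 1 (FeS2:SO2 = 4:8): theoretical n(SO2) = 4.5833 mol; at 61.06% yield, n(SO2) = 2.7985 mol.
Step 2 (SO2:H2O = 1:2): theoretical n(H2O) = 5.5971 mol, so theoretical mass = 5.5971 × 18.016 = 100.84 g.
At 67.24% yield, actual mass of H2O = 100.84 × 0.6724 = 67.803 g.

67.80 g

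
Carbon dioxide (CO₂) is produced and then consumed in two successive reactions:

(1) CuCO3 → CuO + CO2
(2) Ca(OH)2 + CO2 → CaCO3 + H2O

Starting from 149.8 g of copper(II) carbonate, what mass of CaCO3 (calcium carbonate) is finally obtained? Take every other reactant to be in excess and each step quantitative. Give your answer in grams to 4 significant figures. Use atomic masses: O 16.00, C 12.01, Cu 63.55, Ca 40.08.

121.3 g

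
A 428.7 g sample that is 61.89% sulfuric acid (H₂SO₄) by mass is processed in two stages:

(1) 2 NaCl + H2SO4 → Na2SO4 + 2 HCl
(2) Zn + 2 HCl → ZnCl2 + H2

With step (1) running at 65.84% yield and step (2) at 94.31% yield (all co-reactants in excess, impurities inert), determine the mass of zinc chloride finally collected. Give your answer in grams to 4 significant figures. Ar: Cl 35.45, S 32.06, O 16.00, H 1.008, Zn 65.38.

228.9 g

Pure H2SO4 = 428.7 × 0.6189 = 265.32 g.
M(H2SO4) = 2(1.008) + 32.06 + 4(16.00) = 98.076 g/mol.
M(ZnCl2) = 65.38 + 2(35.45) = 136.28 g/mol.
n(H2SO4) = 265.32 / 98.076 = 2.7053 mol.
Step 1 (H2SO4:HCl = 1:2): theoretical n(HCl) = 5.4105 mol; at 65.84% yield, n(HCl) = 3.5623 mol.
Step 2 (HCl:ZnCl2 = 2:1): theoretical n(ZnCl2) = 1.7812 mol, so theoretical mass = 1.7812 × 136.28 = 242.74 g.
At 94.31% yield, actual mass of ZnCl2 = 242.74 × 0.9431 = 228.92 g.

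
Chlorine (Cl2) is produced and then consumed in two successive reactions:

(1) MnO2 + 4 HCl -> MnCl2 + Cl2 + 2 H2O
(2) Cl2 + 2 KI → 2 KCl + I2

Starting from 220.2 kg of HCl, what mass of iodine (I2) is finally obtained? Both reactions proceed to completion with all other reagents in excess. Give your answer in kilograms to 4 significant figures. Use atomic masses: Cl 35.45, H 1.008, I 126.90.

M(HCl) = 1.008 + 35.45 = 36.458 g/mol.
M(I2) = 2(126.90) = 253.80 g/mol.
220.2 kg = 220200 g.
n(HCl) = 220200 / 36.458 = 6039.8 mol.
Step 1 gives a 4:1 ratio of HCl to Cl2, so n(Cl2) = 1510.0 mol.
In step 2 the Cl2:I2 ratio is 1:1, so n(I2) = 1510.0 mol.
Mass of I2 = 1510.0 × 253.80 = 383230 g = 383.2 kg.

383.2 kg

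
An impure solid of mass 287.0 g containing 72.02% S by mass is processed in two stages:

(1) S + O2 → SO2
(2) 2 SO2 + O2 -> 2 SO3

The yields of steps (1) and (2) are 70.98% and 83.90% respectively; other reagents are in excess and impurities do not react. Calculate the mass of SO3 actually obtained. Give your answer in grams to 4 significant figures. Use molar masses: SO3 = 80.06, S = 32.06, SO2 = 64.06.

307.4 g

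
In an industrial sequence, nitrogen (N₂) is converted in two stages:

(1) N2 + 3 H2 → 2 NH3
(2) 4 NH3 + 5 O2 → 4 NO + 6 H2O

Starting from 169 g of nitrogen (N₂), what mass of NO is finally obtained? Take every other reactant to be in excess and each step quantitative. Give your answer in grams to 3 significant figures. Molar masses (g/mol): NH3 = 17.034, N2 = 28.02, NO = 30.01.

362 g

n(N2) = 169.0 / 28.02 = 6.031 mol.
Step 1 gives a 1:2 ratio of N2 to NH3, so n(NH3) = 12.06 mol.
In step 2 the NH3:NO ratio is 4:4, so n(NO) = 12.06 mol.
Mass of NO = 12.06 × 30.01 = 362.0 g.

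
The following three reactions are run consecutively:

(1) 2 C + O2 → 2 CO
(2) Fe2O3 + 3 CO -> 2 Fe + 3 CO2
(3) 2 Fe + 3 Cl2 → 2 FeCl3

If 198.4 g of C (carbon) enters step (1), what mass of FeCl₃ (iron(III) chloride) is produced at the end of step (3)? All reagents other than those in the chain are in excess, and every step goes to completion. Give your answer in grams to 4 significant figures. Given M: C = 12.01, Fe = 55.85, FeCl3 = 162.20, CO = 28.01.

1786 g

n(C) = 198.4 / 12.01 = 16.520 mol.
Reaction (1): C→CO ratio 2:2 ⇒ n(CO) = 16.520 mol.
Reaction (2): CO→Fe ratio 3:2 ⇒ n(Fe) = 11.013 mol.
Reaction (3): Fe→FeCl3 ratio 2:2 ⇒ n(FeCl3) = 11.013 mol.
Mass of FeCl3 = 11.013 × 162.20 = 1786.3 g.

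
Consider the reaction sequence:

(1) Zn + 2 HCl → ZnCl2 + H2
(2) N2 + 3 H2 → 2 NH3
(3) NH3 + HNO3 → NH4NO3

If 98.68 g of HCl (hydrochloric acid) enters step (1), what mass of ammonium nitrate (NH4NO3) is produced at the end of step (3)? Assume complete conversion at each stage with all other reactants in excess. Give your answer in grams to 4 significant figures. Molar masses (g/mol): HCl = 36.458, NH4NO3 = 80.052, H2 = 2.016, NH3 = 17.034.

72.22 g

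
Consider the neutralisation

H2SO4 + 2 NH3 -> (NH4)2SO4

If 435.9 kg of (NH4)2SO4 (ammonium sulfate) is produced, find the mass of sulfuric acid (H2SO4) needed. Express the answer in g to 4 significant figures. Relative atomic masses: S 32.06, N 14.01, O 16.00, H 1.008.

323500 g

M((NH4)2SO4) = 2(14.01) + 8(1.008) + 32.06 + 4(16.00) = 132.144 g/mol.
M(H2SO4) = 2(1.008) + 32.06 + 4(16.00) = 98.076 g/mol.
Convert: 435.9 kg = 435900 g.
n((NH4)2SO4) = 435900 g / 132.144 g/mol = 3298.7 mol.
From the equation the (NH4)2SO4:H2SO4 mole ratio is 1:1, so n(H2SO4) = 3298.7 × 1/1 = 3298.7 mol.
Mass of H2SO4 = 3298.7 mol × 98.076 g/mol = 323520 g.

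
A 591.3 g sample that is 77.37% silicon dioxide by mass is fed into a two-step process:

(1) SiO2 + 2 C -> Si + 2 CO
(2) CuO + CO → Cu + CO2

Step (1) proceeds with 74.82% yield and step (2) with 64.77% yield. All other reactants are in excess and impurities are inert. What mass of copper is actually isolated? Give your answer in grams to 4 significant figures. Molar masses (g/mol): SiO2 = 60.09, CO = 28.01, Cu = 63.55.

Pure SiO2 = 591.3 × 0.7737 = 457.49 g.
n(SiO2) = 457.49 / 60.09 = 7.6134 mol.
Step 1 (SiO2:CO = 1:2): theoretical n(CO) = 15.227 mol; at 74.82% yield, n(CO) = 11.393 mol.
Step 2 (CO:Cu = 1:1): theoretical n(Cu) = 11.393 mol, so theoretical mass = 11.393 × 63.55 = 724.00 g.
At 64.77% yield, actual mass of Cu = 724.00 × 0.6477 = 468.94 g.

468.9 g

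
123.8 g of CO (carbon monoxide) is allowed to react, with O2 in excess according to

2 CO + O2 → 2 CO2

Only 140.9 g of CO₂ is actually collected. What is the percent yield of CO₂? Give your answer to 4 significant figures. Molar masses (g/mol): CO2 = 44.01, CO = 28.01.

n(CO) = 123.80 g / 28.01 g/mol = 4.4199 mol.
From the equation the CO:CO2 mole ratio is 2:2, so n(CO2) = 4.4199 × 2/2 = 4.4199 mol.
Mass of CO2 = 4.4199 mol × 44.01 g/mol = 194.52 g.
This is the theoretical yield. Percent yield = 140.9 g / 194.52 g × 100% = 72.436%.

72.44 %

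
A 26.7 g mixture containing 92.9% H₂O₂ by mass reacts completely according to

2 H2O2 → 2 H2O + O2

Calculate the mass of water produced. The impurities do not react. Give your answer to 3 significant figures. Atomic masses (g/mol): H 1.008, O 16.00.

13.1 g

Mass of pure H2O2 = 26.7 g × 0.929 = 24.80 g.
M(H2O2) = 2(1.008) + 2(16.00) = 34.016 g/mol.
M(H2O) = 2(1.008) + 16.00 = 18.016 g/mol.
n(H2O2) = 24.80 g / 34.016 g/mol = 0.7292 mol.
From the equation the H2O2:H2O mole ratio is 2:2, so n(H2O) = 0.7292 × 2/2 = 0.7292 mol.
Mass of H2O = 0.7292 mol × 18.016 g/mol = 13.14 g.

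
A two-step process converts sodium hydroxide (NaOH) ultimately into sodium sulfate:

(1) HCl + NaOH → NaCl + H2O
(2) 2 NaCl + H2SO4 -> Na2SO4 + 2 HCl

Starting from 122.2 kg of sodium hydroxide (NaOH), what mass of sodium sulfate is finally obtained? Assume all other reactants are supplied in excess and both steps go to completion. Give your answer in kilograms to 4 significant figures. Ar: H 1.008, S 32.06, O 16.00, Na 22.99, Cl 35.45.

M(NaOH) = 22.99 + 16.00 + 1.008 = 39.998 g/mol.
M(Na2SO4) = 2(22.99) + 32.06 + 4(16.00) = 142.04 g/mol.
122.2 kg = 122200 g.
n(NaOH) = 122200 / 39.998 = 3055.2 mol.
Step 1 gives a 1:1 ratio of NaOH to NaCl, so n(NaCl) = 3055.2 mol.
In step 2 the NaCl:Na2SO4 ratio is 2:1, so n(Na2SO4) = 1527.6 mol.
Mass of Na2SO4 = 1527.6 × 142.04 = 216980 g = 217.0 kg.

217.0 kg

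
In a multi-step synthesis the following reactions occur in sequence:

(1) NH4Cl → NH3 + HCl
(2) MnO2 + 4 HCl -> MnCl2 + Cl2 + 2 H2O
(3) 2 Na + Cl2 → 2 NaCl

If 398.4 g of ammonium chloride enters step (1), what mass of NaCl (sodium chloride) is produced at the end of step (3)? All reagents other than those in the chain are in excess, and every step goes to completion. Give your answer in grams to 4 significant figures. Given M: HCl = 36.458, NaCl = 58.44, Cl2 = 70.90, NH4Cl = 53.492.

n(NH4Cl) = 398.4 / 53.492 = 7.4478 mol.
Reaction (1): NH4Cl→HCl ratio 1:1 ⇒ n(HCl) = 7.4478 mol.
Reaction (2): HCl→Cl2 ratio 4:1 ⇒ n(Cl2) = 1.8620 mol.
Reaction (3): Cl2→NaCl ratio 1:2 ⇒ n(NaCl) = 3.7239 mol.
Mass of NaCl = 3.7239 × 58.44 = 217.63 g.

217.6 g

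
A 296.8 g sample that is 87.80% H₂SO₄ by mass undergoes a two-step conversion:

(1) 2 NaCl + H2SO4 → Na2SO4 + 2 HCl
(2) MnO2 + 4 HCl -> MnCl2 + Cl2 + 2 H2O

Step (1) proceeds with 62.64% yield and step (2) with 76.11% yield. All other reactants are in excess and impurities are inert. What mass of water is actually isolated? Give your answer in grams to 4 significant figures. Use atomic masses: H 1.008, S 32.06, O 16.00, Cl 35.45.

Pure H2SO4 = 296.8 × 0.8780 = 260.59 g.
M(H2SO4) = 2(1.008) + 32.06 + 4(16.00) = 98.076 g/mol.
M(H2O) = 2(1.008) + 16.00 = 18.016 g/mol.
n(H2SO4) = 260.59 / 98.076 = 2.6570 mol.
Step 1 (H2SO4:HCl = 1:2): theoretical n(HCl) = 5.3141 mol; at 62.64% yield, n(HCl) = 3.3287 mol.
Step 2 (HCl:H2O = 4:2): theoretical n(H2O) = 1.6644 mol, so theoretical mass = 1.6644 × 18.016 = 29.985 g.
At 76.11% yield, actual mass of H2O = 29.985 × 0.7611 = 22.822 g.

22.82 g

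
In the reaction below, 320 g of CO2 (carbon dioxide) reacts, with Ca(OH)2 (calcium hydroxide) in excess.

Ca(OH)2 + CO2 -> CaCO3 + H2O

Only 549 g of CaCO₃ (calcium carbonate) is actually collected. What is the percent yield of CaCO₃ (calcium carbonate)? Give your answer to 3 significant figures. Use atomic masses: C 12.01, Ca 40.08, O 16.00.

75.4 %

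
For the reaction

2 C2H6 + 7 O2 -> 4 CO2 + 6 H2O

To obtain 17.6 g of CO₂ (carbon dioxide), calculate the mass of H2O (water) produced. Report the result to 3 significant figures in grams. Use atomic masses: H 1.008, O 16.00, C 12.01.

M(CO2) = 12.01 + 2(16.00) = 44.01 g/mol.
M(H2O) = 2(1.008) + 16.00 = 18.016 g/mol.
n(CO2) = 17.60 g / 44.01 g/mol = 0.3999 mol.
From the equation the CO2:H2O mole ratio is 4:6, so n(H2O) = 0.3999 × 6/4 = 0.5999 mol.
Mass of H2O = 0.5999 mol × 18.016 g/mol = 10.81 g.

10.8 g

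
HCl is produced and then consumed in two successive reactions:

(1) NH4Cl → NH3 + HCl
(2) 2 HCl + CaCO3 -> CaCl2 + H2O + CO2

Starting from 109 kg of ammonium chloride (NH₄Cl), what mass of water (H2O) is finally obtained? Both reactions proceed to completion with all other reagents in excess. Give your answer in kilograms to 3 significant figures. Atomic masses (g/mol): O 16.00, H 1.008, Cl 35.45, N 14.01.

18.4 kg

M(NH4Cl) = 14.01 + 4(1.008) + 35.45 = 53.492 g/mol.
M(H2O) = 2(1.008) + 16.00 = 18.016 g/mol.
109 kg = 109000 g.
n(NH4Cl) = 109000 / 53.492 = 2038 mol.
Step 1 gives a 1:1 ratio of NH4Cl to HCl, so n(HCl) = 2038 mol.
In step 2 the HCl:H2O ratio is 2:1, so n(H2O) = 1019 mol.
Mass of H2O = 1019 × 18.016 = 18360 g = 18.4 kg.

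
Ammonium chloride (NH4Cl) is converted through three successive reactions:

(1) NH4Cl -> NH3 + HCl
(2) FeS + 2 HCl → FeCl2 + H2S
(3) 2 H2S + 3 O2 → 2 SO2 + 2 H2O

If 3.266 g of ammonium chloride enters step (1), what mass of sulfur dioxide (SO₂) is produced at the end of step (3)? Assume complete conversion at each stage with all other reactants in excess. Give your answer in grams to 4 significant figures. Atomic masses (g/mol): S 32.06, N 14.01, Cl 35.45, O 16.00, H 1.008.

M(NH4Cl) = 14.01 + 4(1.008) + 35.45 = 53.492 g/mol.
M(SO2) = 32.06 + 2(16.00) = 64.06 g/mol.
n(NH4Cl) = 3.266 / 53.492 = 0.061056 mol.
Reaction (1): NH4Cl→HCl ratio 1:1 ⇒ n(HCl) = 0.061056 mol.
Reaction (2): HCl→H2S ratio 2:1 ⇒ n(H2S) = 0.030528 mol.
Reaction (3): H2S→SO2 ratio 2:2 ⇒ n(SO2) = 0.030528 mol.
Mass of SO2 = 0.030528 × 64.06 = 1.9556 g.

1.956 g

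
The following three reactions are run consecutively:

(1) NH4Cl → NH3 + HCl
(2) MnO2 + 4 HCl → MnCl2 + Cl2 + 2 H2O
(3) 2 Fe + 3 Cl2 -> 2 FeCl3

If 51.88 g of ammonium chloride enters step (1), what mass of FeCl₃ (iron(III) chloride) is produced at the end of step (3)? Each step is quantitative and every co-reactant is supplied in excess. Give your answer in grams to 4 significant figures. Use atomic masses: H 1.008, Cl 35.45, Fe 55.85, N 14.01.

26.22 g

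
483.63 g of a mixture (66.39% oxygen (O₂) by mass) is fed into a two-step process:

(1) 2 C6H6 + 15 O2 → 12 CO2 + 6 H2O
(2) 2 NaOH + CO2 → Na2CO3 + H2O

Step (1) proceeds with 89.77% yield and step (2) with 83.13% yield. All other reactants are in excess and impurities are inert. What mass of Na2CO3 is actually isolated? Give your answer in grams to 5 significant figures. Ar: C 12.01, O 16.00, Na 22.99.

634.91 g

Pure O2 = 483.63 × 0.6639 = 321.082 g.
M(O2) = 2(16.00) = 32.00 g/mol.
M(Na2CO3) = 2(22.99) + 12.01 + 3(16.00) = 105.99 g/mol.
n(O2) = 321.082 / 32.00 = 10.0338 mol.
Step 1 (O2:CO2 = 15:12): theoretical n(CO2) = 8.02705 mol; at 89.77% yield, n(CO2) = 7.20588 mol.
Step 2 (CO2:Na2CO3 = 1:1): theoretical n(Na2CO3) = 7.20588 mol, so theoretical mass = 7.20588 × 105.99 = 763.751 g.
At 83.13% yield, actual mass of Na2CO3 = 763.751 × 0.8313 = 634.907 g.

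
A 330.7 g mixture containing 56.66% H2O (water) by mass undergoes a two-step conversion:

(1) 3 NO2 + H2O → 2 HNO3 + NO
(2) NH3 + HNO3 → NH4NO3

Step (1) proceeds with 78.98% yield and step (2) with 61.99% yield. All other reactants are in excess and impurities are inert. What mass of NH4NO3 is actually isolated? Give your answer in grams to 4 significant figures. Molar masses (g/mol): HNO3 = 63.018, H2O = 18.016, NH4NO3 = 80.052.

Pure H2O = 330.7 × 0.5666 = 187.37 g.
n(H2O) = 187.37 / 18.016 = 10.400 mol.
Step 1 (H2O:HNO3 = 1:2): theoretical n(HNO3) = 20.801 mol; at 78.98% yield, n(HNO3) = 16.429 mol.
Step 2 (HNO3:NH4NO3 = 1:1): theoretical n(NH4NO3) = 16.429 mol, so theoretical mass = 16.429 × 80.052 = 1315.1 g.
At 61.99% yield, actual mass of NH4NO3 = 1315.1 × 0.6199 = 815.25 g.

815.3 g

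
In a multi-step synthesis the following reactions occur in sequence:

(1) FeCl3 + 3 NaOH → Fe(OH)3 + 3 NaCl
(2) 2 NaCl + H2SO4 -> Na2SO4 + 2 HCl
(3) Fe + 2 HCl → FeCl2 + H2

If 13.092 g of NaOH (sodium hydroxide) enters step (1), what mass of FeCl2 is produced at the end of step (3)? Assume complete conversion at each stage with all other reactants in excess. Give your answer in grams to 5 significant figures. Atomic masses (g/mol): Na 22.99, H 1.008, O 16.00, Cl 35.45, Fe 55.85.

20.744 g

M(NaOH) = 22.99 + 16.00 + 1.008 = 39.998 g/mol.
M(FeCl2) = 55.85 + 2(35.45) = 126.75 g/mol.
n(NaOH) = 13.092 / 39.998 = 0.327316 mol.
Reaction (1): NaOH→NaCl ratio 3:3 ⇒ n(NaCl) = 0.327316 mol.
Reaction (2): NaCl→HCl ratio 2:2 ⇒ n(HCl) = 0.327316 mol.
Reaction (3): HCl→FeCl2 ratio 2:1 ⇒ n(FeCl2) = 0.163658 mol.
Mass of FeCl2 = 0.163658 × 126.75 = 20.7437 g.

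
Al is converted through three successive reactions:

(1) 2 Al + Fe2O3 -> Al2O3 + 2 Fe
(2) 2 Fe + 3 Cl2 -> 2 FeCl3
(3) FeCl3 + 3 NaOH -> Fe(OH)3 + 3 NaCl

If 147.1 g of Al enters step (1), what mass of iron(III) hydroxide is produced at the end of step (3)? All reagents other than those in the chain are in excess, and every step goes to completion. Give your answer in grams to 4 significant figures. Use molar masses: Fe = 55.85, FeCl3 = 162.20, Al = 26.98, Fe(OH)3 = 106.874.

582.7 g

n(Al) = 147.1 / 26.98 = 5.4522 mol.
Reaction (1): Al→Fe ratio 2:2 ⇒ n(Fe) = 5.4522 mol.
Reaction (2): Fe→FeCl3 ratio 2:2 ⇒ n(FeCl3) = 5.4522 mol.
Reaction (3): FeCl3→Fe(OH)3 ratio 1:1 ⇒ n(Fe(OH)3) = 5.4522 mol.
Mass of Fe(OH)3 = 5.4522 × 106.874 = 582.70 g.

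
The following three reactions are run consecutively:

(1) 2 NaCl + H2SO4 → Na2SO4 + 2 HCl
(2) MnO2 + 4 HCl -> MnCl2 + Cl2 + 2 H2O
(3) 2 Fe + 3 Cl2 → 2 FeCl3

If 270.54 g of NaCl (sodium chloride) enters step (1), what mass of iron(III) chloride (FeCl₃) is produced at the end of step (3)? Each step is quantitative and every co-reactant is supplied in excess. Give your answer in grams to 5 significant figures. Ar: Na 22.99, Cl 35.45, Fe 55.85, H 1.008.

125.15 g

M(NaCl) = 22.99 + 35.45 = 58.44 g/mol.
M(FeCl3) = 55.85 + 3(35.45) = 162.20 g/mol.
n(NaCl) = 270.54 / 58.44 = 4.62936 mol.
Reaction (1): NaCl→HCl ratio 2:2 ⇒ n(HCl) = 4.62936 mol.
Reaction (2): HCl→Cl2 ratio 4:1 ⇒ n(Cl2) = 1.15734 mol.
Reaction (3): Cl2→FeCl3 ratio 3:2 ⇒ n(FeCl3) = 0.771561 mol.
Mass of FeCl3 = 0.771561 × 162.20 = 125.147 g.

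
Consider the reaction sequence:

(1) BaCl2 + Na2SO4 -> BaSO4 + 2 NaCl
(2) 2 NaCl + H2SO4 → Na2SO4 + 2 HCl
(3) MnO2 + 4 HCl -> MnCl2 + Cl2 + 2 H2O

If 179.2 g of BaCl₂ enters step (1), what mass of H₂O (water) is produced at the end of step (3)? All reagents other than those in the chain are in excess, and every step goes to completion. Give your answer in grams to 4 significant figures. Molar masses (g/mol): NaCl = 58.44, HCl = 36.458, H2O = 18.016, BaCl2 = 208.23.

15.50 g

n(BaCl2) = 179.2 / 208.23 = 0.86059 mol.
Reaction (1): BaCl2→NaCl ratio 1:2 ⇒ n(NaCl) = 1.7212 mol.
Reaction (2): NaCl→HCl ratio 2:2 ⇒ n(HCl) = 1.7212 mol.
Reaction (3): HCl→H2O ratio 4:2 ⇒ n(H2O) = 0.86059 mol.
Mass of H2O = 0.86059 × 18.016 = 15.504 g.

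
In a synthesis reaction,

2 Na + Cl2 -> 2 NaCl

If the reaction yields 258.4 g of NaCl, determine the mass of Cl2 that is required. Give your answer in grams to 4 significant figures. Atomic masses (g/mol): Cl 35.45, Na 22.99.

M(NaCl) = 22.99 + 35.45 = 58.44 g/mol.
M(Cl2) = 2(35.45) = 70.90 g/mol.
n(NaCl) = 258.40 g / 58.44 g/mol = 4.4216 mol.
From the equation the NaCl:Cl2 mole ratio is 2:1, so n(Cl2) = 4.4216 × 1/2 = 2.2108 mol.
Mass of Cl2 = 2.2108 mol × 70.90 g/mol = 156.75 g.

156.7 g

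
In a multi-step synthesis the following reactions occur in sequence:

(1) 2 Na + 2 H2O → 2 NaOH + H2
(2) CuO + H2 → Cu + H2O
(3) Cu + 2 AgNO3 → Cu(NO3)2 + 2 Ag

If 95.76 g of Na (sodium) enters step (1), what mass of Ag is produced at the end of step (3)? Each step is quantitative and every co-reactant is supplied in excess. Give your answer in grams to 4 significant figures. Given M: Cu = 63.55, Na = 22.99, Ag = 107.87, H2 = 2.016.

n(Na) = 95.76 / 22.99 = 4.1653 mol.
Reaction (1): Na→H2 ratio 2:1 ⇒ n(H2) = 2.0826 mol.
Reaction (2): H2→Cu ratio 1:1 ⇒ n(Cu) = 2.0826 mol.
Reaction (3): Cu→Ag ratio 1:2 ⇒ n(Ag) = 4.1653 mol.
Mass of Ag = 4.1653 × 107.87 = 449.31 g.

449.3 g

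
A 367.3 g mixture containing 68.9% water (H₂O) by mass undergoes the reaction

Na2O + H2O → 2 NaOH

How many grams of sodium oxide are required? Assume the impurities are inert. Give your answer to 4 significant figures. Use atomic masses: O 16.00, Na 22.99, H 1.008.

870.6 g

Mass of pure H2O = 367.3 g × 0.689 = 253.07 g.
M(H2O) = 2(1.008) + 16.00 = 18.016 g/mol.
M(Na2O) = 2(22.99) + 16.00 = 61.98 g/mol.
n(H2O) = 253.07 g / 18.016 g/mol = 14.047 mol.
From the equation the H2O:Na2O mole ratio is 1:1, so n(Na2O) = 14.047 × 1/1 = 14.047 mol.
Mass of Na2O = 14.047 mol × 61.98 g/mol = 870.63 g.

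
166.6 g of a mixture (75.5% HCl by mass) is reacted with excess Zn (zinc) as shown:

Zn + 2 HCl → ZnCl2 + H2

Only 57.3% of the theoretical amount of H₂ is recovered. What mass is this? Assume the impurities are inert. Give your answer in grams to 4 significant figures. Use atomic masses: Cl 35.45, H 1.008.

Pure HCl available = 166.6 g × 0.755 = 125.78 g.
M(HCl) = 1.008 + 35.45 = 36.458 g/mol.
M(H2) = 2(1.008) = 2.016 g/mol.
n(HCl) = 125.78 g / 36.458 g/mol = 3.4501 mol.
From the equation the HCl:H2 mole ratio is 2:1, so n(H2) = 3.4501 × 1/2 = 1.7250 mol.
Mass of H2 = 1.7250 mol × 2.016 g/mol = 3.4777 g.
Actual mass collected = 3.4777 g × 0.573 = 1.9927 g.

1.993 g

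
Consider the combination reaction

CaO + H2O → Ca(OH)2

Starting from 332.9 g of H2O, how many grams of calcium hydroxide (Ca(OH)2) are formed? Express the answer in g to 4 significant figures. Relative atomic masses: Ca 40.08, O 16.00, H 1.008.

M(H2O) = 2(1.008) + 16.00 = 18.016 g/mol.
M(Ca(OH)2) = 40.08 + 2(16.00) + 2(1.008) = 74.096 g/mol.
n(H2O) = 332.90 g / 18.016 g/mol = 18.478 mol.
From the equation the H2O:Ca(OH)2 mole ratio is 1:1, so n(Ca(OH)2) = 18.478 × 1/1 = 18.478 mol.
Mass of Ca(OH)2 = 18.478 mol × 74.096 g/mol = 1369.1 g.

1369 g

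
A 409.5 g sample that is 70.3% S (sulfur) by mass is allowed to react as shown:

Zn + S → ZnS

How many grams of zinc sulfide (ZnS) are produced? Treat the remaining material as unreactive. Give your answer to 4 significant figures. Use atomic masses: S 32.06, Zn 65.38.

874.9 g

Mass of pure S = 409.5 g × 0.703 = 287.88 g.
M(S) = 32.06 g/mol.
M(ZnS) = 65.38 + 32.06 = 97.44 g/mol.
n(S) = 287.88 g / 32.06 g/mol = 8.9794 mol.
From the equation the S:ZnS mole ratio is 1:1, so n(ZnS) = 8.9794 × 1/1 = 8.9794 mol.
Mass of ZnS = 8.9794 mol × 97.44 g/mol = 874.95 g.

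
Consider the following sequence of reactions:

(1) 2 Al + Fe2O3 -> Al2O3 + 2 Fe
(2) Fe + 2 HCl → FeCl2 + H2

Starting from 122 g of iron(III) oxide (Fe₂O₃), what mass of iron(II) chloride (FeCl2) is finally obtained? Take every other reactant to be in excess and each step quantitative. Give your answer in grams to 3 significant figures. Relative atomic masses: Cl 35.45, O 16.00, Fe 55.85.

194 g

M(Fe2O3) = 2(55.85) + 3(16.00) = 159.70 g/mol.
M(FeCl2) = 55.85 + 2(35.45) = 126.75 g/mol.
n(Fe2O3) = 122.0 / 159.70 = 0.7639 mol.
Step 1 gives a 1:2 ratio of Fe2O3 to Fe, so n(Fe) = 1.528 mol.
In step 2 the Fe:FeCl2 ratio is 1:1, so n(FeCl2) = 1.528 mol.
Mass of FeCl2 = 1.528 × 126.75 = 193.7 g.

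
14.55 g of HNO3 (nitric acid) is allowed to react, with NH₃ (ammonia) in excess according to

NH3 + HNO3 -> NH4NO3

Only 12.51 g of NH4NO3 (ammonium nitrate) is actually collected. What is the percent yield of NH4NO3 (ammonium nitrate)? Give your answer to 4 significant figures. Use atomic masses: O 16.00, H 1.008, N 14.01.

67.68 %

M(HNO3) = 1.008 + 14.01 + 3(16.00) = 63.018 g/mol.
M(NH4NO3) = 2(14.01) + 4(1.008) + 3(16.00) = 80.052 g/mol.
n(HNO3) = 14.550 g / 63.018 g/mol = 0.23089 mol.
From the equation the HNO3:NH4NO3 mole ratio is 1:1, so n(NH4NO3) = 0.23089 × 1/1 = 0.23089 mol.
Mass of NH4NO3 = 0.23089 mol × 80.052 g/mol = 18.483 g.
This is the theoretical yield. Percent yield = 12.51 g / 18.483 g × 100% = 67.684%.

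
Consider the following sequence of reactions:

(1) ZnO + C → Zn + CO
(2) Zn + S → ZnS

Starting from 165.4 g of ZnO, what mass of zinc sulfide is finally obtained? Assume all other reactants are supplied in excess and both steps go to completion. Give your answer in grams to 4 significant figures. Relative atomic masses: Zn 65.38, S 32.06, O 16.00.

198.0 g

M(ZnO) = 65.38 + 16.00 = 81.38 g/mol.
M(ZnS) = 65.38 + 32.06 = 97.44 g/mol.
n(ZnO) = 165.40 / 81.38 = 2.0324 mol.
Step 1 gives a 1:1 ratio of ZnO to Zn, so n(Zn) = 2.0324 mol.
In step 2 the Zn:ZnS ratio is 1:1, so n(ZnS) = 2.0324 mol.
Mass of ZnS = 2.0324 × 97.44 = 198.04 g.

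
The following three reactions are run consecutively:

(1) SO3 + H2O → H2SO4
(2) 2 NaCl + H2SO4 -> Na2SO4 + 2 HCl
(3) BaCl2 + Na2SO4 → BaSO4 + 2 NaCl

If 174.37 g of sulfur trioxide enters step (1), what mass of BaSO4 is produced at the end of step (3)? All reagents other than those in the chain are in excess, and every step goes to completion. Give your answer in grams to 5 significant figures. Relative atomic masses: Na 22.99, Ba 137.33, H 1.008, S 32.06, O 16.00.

M(SO3) = 32.06 + 3(16.00) = 80.06 g/mol.
M(BaSO4) = 137.33 + 32.06 + 4(16.00) = 233.39 g/mol.
n(SO3) = 174.37 / 80.06 = 2.17799 mol.
Reaction (1): SO3→H2SO4 ratio 1:1 ⇒ n(H2SO4) = 2.17799 mol.
Reaction (2): H2SO4→Na2SO4 ratio 1:1 ⇒ n(Na2SO4) = 2.17799 mol.
Reaction (3): Na2SO4→BaSO4 ratio 1:1 ⇒ n(BaSO4) = 2.17799 mol.
Mass of BaSO4 = 2.17799 × 233.39 = 508.321 g.

508.32 g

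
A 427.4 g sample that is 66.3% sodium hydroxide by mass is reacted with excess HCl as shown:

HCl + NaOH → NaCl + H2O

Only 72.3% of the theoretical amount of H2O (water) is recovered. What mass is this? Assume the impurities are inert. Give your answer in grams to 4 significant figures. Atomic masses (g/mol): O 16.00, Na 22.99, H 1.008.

92.28 g

Pure NaOH available = 427.4 g × 0.663 = 283.37 g.
M(NaOH) = 22.99 + 16.00 + 1.008 = 39.998 g/mol.
M(H2O) = 2(1.008) + 16.00 = 18.016 g/mol.
n(NaOH) = 283.37 g / 39.998 g/mol = 7.0845 mol.
From the equation the NaOH:H2O mole ratio is 1:1, so n(H2O) = 7.0845 × 1/1 = 7.0845 mol.
Mass of H2O = 7.0845 mol × 18.016 g/mol = 127.63 g.
Actual mass collected = 127.63 g × 0.723 = 92.280 g.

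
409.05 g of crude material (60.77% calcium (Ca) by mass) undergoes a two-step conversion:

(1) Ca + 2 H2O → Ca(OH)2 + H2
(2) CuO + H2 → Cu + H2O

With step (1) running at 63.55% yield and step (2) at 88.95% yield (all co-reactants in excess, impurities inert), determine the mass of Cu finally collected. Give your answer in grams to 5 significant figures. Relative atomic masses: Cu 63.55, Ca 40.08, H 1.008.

222.80 g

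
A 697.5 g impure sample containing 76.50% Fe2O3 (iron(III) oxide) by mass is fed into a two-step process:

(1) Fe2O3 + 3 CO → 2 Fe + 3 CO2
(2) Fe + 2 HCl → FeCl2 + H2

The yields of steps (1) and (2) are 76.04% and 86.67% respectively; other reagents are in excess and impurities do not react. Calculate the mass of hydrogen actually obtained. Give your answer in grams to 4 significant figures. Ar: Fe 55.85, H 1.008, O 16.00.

8.878 g

Pure Fe2O3 = 697.5 × 0.7650 = 533.59 g.
M(Fe2O3) = 2(55.85) + 3(16.00) = 159.70 g/mol.
M(H2) = 2(1.008) = 2.016 g/mol.
n(Fe2O3) = 533.59 / 159.70 = 3.3412 mol.
Step 1 (Fe2O3:Fe = 1:2): theoretical n(Fe) = 6.6824 mol; at 76.04% yield, n(Fe) = 5.0813 mol.
Step 2 (Fe:H2 = 1:1): theoretical n(H2) = 5.0813 mol, so theoretical mass = 5.0813 × 2.016 = 10.244 g.
At 86.67% yield, actual mass of H2 = 10.244 × 0.8667 = 8.8783 g.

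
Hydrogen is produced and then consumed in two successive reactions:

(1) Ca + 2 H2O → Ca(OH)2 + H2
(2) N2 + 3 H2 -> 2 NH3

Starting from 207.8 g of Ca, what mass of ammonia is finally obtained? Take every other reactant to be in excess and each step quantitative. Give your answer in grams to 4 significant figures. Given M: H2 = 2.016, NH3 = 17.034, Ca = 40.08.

n(Ca) = 207.80 / 40.08 = 5.1846 mol.
Step 1 gives a 1:1 ratio of Ca to H2, so n(H2) = 5.1846 mol.
In step 2 the H2:NH3 ratio is 3:2, so n(NH3) = 3.4564 mol.
Mass of NH3 = 3.4564 × 17.034 = 58.877 g.

58.88 g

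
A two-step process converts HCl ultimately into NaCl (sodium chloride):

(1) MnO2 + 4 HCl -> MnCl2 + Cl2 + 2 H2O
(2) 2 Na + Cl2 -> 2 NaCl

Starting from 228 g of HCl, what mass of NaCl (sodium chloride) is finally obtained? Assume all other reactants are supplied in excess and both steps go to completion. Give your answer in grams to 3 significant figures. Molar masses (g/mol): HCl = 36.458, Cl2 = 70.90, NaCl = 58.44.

n(HCl) = 228.0 / 36.458 = 6.254 mol.
Step 1 gives a 4:1 ratio of HCl to Cl2, so n(Cl2) = 1.563 mol.
In step 2 the Cl2:NaCl ratio is 1:2, so n(NaCl) = 3.127 mol.
Mass of NaCl = 3.127 × 58.44 = 182.7 g.

183 g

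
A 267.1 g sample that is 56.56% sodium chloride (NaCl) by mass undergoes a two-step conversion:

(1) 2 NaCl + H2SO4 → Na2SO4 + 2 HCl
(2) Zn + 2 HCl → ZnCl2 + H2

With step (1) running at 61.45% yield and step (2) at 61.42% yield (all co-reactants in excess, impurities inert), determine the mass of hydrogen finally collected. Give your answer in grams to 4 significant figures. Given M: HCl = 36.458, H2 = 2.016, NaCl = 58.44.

Pure NaCl = 267.1 × 0.5656 = 151.07 g.
n(NaCl) = 151.07 / 58.44 = 2.5851 mol.
Step 1 (NaCl:HCl = 2:2): theoretical n(HCl) = 2.5851 mol; at 61.45% yield, n(HCl) = 1.5885 mol.
Step 2 (HCl:H2 = 2:1): theoretical n(H2) = 0.79426 mol, so theoretical mass = 0.79426 × 2.016 = 1.6012 g.
At 61.42% yield, actual mass of H2 = 1.6012 × 0.6142 = 0.98348 g.

0.9835 g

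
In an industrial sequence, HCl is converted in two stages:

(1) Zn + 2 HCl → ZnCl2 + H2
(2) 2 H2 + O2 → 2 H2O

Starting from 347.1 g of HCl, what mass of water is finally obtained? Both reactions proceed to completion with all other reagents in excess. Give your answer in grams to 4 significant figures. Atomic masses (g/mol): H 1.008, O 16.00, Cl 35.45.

85.76 g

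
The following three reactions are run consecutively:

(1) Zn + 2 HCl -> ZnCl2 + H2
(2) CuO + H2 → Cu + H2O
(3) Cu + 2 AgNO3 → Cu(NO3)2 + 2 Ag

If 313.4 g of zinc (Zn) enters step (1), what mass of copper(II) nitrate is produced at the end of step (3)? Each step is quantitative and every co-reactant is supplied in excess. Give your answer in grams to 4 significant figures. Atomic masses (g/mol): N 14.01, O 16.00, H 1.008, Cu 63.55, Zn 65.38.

899.1 g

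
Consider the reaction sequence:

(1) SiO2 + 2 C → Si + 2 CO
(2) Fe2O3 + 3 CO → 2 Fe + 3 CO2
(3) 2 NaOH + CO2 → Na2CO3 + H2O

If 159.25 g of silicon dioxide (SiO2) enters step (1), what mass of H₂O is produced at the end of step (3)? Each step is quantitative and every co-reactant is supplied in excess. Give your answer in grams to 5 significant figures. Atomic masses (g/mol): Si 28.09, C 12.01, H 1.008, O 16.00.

95.492 g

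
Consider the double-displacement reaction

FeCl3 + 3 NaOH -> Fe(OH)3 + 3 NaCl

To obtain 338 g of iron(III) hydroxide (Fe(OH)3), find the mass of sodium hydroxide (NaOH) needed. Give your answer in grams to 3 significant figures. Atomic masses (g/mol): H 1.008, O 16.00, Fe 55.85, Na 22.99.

M(Fe(OH)3) = 55.85 + 3(16.00) + 3(1.008) = 106.874 g/mol.
M(NaOH) = 22.99 + 16.00 + 1.008 = 39.998 g/mol.
n(Fe(OH)3) = 338.0 g / 106.874 g/mol = 3.163 mol.
From the equation the Fe(OH)3:NaOH mole ratio is 1:3, so n(NaOH) = 3.163 × 3/1 = 9.488 mol.
Mass of NaOH = 9.488 mol × 39.998 g/mol = 379.5 g.

379 g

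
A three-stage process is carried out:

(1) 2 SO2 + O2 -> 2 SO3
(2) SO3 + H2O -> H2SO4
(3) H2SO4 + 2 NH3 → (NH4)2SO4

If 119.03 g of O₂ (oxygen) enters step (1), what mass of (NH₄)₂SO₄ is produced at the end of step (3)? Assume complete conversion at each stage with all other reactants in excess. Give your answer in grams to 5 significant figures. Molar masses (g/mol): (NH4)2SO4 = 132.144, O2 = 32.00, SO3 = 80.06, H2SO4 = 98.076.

983.07 g

n(O2) = 119.03 / 32.00 = 3.71969 mol.
Reaction (1): O2→SO3 ratio 1:2 ⇒ n(SO3) = 7.43938 mol.
Reaction (2): SO3→H2SO4 ratio 1:1 ⇒ n(H2SO4) = 7.43938 mol.
Reaction (3): H2SO4→(NH4)2SO4 ratio 1:1 ⇒ n((NH4)2SO4) = 7.43938 mol.
Mass of (NH4)2SO4 = 7.43938 × 132.144 = 983.069 g.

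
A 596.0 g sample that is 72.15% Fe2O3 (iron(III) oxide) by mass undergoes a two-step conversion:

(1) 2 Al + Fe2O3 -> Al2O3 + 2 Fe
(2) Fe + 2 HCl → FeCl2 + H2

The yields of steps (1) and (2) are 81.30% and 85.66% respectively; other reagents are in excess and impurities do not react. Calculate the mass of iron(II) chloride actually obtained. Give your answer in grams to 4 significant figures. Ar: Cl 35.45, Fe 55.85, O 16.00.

475.4 g

Pure Fe2O3 = 596.0 × 0.7215 = 430.01 g.
M(Fe2O3) = 2(55.85) + 3(16.00) = 159.70 g/mol.
M(FeCl2) = 55.85 + 2(35.45) = 126.75 g/mol.
n(Fe2O3) = 430.01 / 159.70 = 2.6926 mol.
Step 1 (Fe2O3:Fe = 1:2): theoretical n(Fe) = 5.3853 mol; at 81.30% yield, n(Fe) = 4.3782 mol.
Step 2 (Fe:FeCl2 = 1:1): theoretical n(FeCl2) = 4.3782 mol, so theoretical mass = 4.3782 × 126.75 = 554.94 g.
At 85.66% yield, actual mass of FeCl2 = 554.94 × 0.8566 = 475.36 g.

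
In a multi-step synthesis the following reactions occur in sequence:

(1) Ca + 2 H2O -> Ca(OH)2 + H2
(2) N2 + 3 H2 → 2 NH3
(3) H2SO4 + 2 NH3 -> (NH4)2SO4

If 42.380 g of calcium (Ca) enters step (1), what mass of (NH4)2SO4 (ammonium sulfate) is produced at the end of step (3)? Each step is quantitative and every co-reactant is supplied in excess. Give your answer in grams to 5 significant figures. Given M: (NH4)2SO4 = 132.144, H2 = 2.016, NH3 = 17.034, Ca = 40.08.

46.576 g

n(Ca) = 42.380 / 40.08 = 1.05739 mol.
Reaction (1): Ca→H2 ratio 1:1 ⇒ n(H2) = 1.05739 mol.
Reaction (2): H2→NH3 ratio 3:2 ⇒ n(NH3) = 0.704923 mol.
Reaction (3): NH3→(NH4)2SO4 ratio 2:1 ⇒ n((NH4)2SO4) = 0.352462 mol.
Mass of (NH4)2SO4 = 0.352462 × 132.144 = 46.5757 g.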